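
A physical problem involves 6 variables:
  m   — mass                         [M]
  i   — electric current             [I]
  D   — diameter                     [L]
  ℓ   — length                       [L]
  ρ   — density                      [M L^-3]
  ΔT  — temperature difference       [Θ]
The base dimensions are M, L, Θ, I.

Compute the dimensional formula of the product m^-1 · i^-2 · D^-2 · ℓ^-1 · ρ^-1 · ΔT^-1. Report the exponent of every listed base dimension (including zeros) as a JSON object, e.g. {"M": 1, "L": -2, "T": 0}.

Write exponents as rows M,L,Θ,I / cols m,i,D,ℓ,ρ,ΔT:
  M: [ 1  0  0  0  1  0]
  L: [ 0  0  1  1 -3  0]
  Θ: [ 0  0  0  0  0  1]
  I: [ 0  1  0  0  0  0]
  [M]: (-1)·1+(-2)·0+(-2)·0+(-1)·0+(-1)·1+(-1)·0 = -2
  [L]: (-1)·0+(-2)·0+(-2)·1+(-1)·1+(-1)·-3+(-1)·0 = 0
  [Θ]: (-1)·0+(-2)·0+(-2)·0+(-1)·0+(-1)·0+(-1)·1 = -1
  [I]: (-1)·0+(-2)·1+(-2)·0+(-1)·0+(-1)·0+(-1)·0 = -2
⇒ M^-2 Θ^-1 I^-2

{"M": -2, "L": 0, "Θ": -1, "I": -2}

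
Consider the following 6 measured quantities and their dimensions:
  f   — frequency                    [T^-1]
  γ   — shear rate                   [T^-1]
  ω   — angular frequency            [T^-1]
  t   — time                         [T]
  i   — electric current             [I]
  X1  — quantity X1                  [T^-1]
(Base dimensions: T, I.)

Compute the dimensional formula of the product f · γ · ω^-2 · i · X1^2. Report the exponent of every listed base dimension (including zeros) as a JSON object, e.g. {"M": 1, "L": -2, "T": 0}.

{"T": -2, "I": 1}

Write exponents as rows T,I / cols f,γ,ω,t,i,X1:
  T: [-1 -1 -1  1  0 -1]
  I: [ 0  0  0  0  1  0]
  [T]: (1)·-1+(1)·-1+(-2)·-1+(1)·0+(2)·-1 = -2
  [I]: (1)·0+(1)·0+(-2)·0+(1)·1+(2)·0 = 1
⇒ T^-2 I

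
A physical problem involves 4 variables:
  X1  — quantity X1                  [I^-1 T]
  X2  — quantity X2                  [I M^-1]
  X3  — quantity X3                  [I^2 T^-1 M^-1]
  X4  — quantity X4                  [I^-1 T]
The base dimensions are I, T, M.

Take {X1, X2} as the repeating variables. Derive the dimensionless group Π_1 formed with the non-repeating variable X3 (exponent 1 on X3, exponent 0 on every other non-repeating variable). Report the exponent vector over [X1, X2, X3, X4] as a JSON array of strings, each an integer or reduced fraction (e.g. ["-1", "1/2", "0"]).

["1", "-1", "1", "0"]

Dimensional matrix (I×T×M by X1×X2×X3×X4):
  I: [-1  1  2 -1]
  T: [ 1  0 -1  1]
  M: [ 0 -1 -1  0]
RREF → pivots at {X1,X2} ⇒ r = 2
Pivot set = {X1,X2}, free = {X3,X4}
RREF:
  r0: [   1    0   -1    1]
  r1: [   0    1    1    0]
  r2: [   0    0    0    0]
Fix exponent of X3 at 1, X4 at 0; solve each RREF row for its pivot's exponent:
  r0: exp(X1) + (-1)·1 = 0 ⇒ exp(X1) = 1
  r1: exp(X2) + (1)·1 = 0 ⇒ exp(X2) = -1
Π_1 = X1 · X2^-1 · X3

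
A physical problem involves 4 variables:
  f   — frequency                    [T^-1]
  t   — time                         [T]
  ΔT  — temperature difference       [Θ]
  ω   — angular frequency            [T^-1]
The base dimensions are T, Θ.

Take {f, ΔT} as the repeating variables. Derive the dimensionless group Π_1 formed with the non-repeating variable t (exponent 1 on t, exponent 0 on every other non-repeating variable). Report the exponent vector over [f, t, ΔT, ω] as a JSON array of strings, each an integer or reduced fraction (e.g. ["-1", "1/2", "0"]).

Exponent matrix [T,Θ] × [f,t,ΔT,ω]:
  T: [-1  1  0 -1]
  Θ: [ 0  0  1  0]
RREF → pivots at {f,ΔT} ⇒ r = 2
Pivot set = {f,ΔT}, free = {t,ω}
RREF:
  r0: [   1   -1    0    1]
  r1: [   0    0    1    0]
Fix exponent of t at 1, ω at 0; solve each RREF row for its pivot's exponent:
  r0: exp(f) + (-1)·1 = 0 ⇒ exp(f) = 1
  r1: exp(ΔT) + (0)·1 = 0 ⇒ exp(ΔT) = 0
Π_1 = f · t

["1", "1", "0", "0"]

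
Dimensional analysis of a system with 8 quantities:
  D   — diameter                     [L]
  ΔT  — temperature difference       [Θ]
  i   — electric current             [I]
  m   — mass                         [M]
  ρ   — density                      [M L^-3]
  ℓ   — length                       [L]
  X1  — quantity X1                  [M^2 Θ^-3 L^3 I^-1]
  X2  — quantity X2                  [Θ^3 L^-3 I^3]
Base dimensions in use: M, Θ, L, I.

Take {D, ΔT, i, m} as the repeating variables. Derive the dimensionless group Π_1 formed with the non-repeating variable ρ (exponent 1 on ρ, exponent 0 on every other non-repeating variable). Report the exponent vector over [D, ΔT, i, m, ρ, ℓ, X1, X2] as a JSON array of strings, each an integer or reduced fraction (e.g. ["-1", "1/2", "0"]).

["3", "0", "0", "-1", "1", "0", "0", "0"]

Exponent matrix [M,Θ,L,I] × [D,ΔT,i,m,ρ,ℓ,X1,X2]:
  M: [ 0  0  0  1  1  0  2  0]
  Θ: [ 0  1  0  0  0  0 -3  3]
  L: [ 1  0  0  0 -3  1  3 -3]
  I: [ 0  0  1  0  0  0 -1  3]
Echelon form has 4 nonzero rows (pivots: D,ΔT,i,m)
Repeat: D,ΔT,i,m; free: ρ,ℓ,X1,X2
RREF:
  r0: [   1    0    0    0   -3    1    3   -3]
  r1: [   0    1    0    0    0    0   -3    3]
  r2: [   0    0    1    0    0    0   -1    3]
  r3: [   0    0    0    1    1    0    2    0]
Fix exponent of ρ at 1, ℓ at 0, X1 at 0, X2 at 0; solve each RREF row for its pivot's exponent:
  r0: exp(D) + (-3)·1 = 0 ⇒ exp(D) = 3
  r1: exp(ΔT) + (0)·1 = 0 ⇒ exp(ΔT) = 0
  r2: exp(i) + (0)·1 = 0 ⇒ exp(i) = 0
  r3: exp(m) + (1)·1 = 0 ⇒ exp(m) = -1
Π_1 = D^3 · m^-1 · ρ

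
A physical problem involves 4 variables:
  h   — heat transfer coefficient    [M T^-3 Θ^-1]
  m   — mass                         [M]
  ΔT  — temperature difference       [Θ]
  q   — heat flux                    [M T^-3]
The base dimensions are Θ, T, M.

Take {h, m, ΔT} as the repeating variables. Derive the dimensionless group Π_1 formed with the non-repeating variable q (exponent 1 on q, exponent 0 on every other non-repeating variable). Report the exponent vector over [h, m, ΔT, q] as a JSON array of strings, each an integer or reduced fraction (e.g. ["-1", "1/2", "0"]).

["-1", "0", "-1", "1"]

Write exponents as rows Θ,T,M / cols h,m,ΔT,q:
  Θ: [-1  0  1  0]
  T: [-3  0  0 -3]
  M: [ 1  1  0  1]
Echelon form has 3 nonzero rows (pivots: h,m,ΔT)
Pivot set = {h,m,ΔT}, free = {q}
RREF:
  r0: [   1    0    0    1]
  r1: [   0    1    0    0]
  r2: [   0    0    1    1]
Fix exponent of q at 1; solve each RREF row for its pivot's exponent:
  r0: exp(h) + (1)·1 = 0 ⇒ exp(h) = -1
  r1: exp(m) + (0)·1 = 0 ⇒ exp(m) = 0
  r2: exp(ΔT) + (1)·1 = 0 ⇒ exp(ΔT) = -1
Π_1 = h^-1 · ΔT^-1 · q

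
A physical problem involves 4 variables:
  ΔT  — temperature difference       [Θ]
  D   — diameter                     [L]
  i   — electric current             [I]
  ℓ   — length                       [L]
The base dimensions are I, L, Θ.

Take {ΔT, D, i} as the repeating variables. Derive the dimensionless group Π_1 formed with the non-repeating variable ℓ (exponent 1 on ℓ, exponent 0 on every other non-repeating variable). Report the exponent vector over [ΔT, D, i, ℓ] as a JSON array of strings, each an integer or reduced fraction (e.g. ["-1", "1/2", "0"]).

Exponent matrix [I,L,Θ] × [ΔT,D,i,ℓ]:
  I: [ 0  0  1  0]
  L: [ 0  1  0  1]
  Θ: [ 1  0  0  0]
RREF → pivots at {ΔT,D,i} ⇒ r = 3
Repeat: ΔT,D,i; free: ℓ
RREF:
  r0: [   1    0    0    0]
  r1: [   0    1    0    1]
  r2: [   0    0    1    0]
Fix exponent of ℓ at 1; solve each RREF row for its pivot's exponent:
  r0: exp(ΔT) + (0)·1 = 0 ⇒ exp(ΔT) = 0
  r1: exp(D) + (1)·1 = 0 ⇒ exp(D) = -1
  r2: exp(i) + (0)·1 = 0 ⇒ exp(i) = 0
Π_1 = D^-1 · ℓ

["0", "-1", "0", "1"]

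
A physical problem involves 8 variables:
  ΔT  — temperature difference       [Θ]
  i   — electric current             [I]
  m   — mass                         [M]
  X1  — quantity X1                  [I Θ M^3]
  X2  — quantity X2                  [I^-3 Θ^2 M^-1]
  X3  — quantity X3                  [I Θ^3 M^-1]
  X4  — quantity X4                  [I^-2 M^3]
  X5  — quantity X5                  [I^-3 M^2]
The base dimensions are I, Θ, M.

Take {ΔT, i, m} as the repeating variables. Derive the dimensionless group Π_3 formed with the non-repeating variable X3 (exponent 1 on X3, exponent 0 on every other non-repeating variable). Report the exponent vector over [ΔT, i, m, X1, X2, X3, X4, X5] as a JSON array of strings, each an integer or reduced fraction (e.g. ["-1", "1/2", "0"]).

["-3", "-1", "1", "0", "0", "1", "0", "0"]

Write exponents as rows I,Θ,M / cols ΔT,i,m,X1,X2,X3,X4,X5:
  I: [ 0  1  0  1 -3  1 -2 -3]
  Θ: [ 1  0  0  1  2  3  0  0]
  M: [ 0  0  1  3 -1 -1  3  2]
RREF → pivots at {ΔT,i,m} ⇒ r = 3
Pivot set = {ΔT,i,m}, free = {X1,X2,X3,X4,X5}
RREF:
  r0: [   1    0    0    1    2    3    0    0]
  r1: [   0    1    0    1   -3    1   -2   -3]
  r2: [   0    0    1    3   -1   -1    3    2]
Fix exponent of X3 at 1, X1 at 0, X2 at 0, X4 at 0, X5 at 0; solve each RREF row for its pivot's exponent:
  r0: exp(ΔT) + (3)·1 = 0 ⇒ exp(ΔT) = -3
  r1: exp(i) + (1)·1 = 0 ⇒ exp(i) = -1
  r2: exp(m) + (-1)·1 = 0 ⇒ exp(m) = 1
Π_3 = ΔT^-3 · i^-1 · m · X3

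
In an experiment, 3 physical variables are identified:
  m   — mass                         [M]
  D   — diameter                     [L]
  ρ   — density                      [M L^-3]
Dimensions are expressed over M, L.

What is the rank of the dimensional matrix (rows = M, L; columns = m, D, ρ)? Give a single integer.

Exponent matrix [M,L] × [m,D,ρ]:
  M: [ 1  0  1]
  L: [ 0  1 -3]
RREF → pivots at {m,D} ⇒ r = 2

2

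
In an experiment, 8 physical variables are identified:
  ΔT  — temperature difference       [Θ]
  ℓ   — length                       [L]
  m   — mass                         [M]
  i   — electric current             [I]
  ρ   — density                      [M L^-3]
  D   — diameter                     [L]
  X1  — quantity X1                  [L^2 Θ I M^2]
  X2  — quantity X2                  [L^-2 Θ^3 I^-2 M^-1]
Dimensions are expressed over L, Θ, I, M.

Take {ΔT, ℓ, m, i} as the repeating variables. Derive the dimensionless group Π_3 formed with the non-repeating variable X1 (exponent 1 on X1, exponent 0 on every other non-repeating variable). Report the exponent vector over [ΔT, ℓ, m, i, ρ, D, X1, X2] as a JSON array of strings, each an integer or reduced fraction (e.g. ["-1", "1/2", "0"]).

Exponent matrix [L,Θ,I,M] × [ΔT,ℓ,m,i,ρ,D,X1,X2]:
  L: [ 0  1  0  0 -3  1  2 -2]
  Θ: [ 1  0  0  0  0  0  1  3]
  I: [ 0  0  0  1  0  0  1 -2]
  M: [ 0  0  1  0  1  0  2 -1]
Row reduction gives pivot columns ΔT,ℓ,m,i; rank = 4
Repeat: ΔT,ℓ,m,i; free: ρ,D,X1,X2
RREF:
  r0: [   1    0    0    0    0    0    1    3]
  r1: [   0    1    0    0   -3    1    2   -2]
  r2: [   0    0    1    0    1    0    2   -1]
  r3: [   0    0    0    1    0    0    1   -2]
Fix exponent of X1 at 1, ρ at 0, D at 0, X2 at 0; solve each RREF row for its pivot's exponent:
  r0: exp(ΔT) + (1)·1 = 0 ⇒ exp(ΔT) = -1
  r1: exp(ℓ) + (2)·1 = 0 ⇒ exp(ℓ) = -2
  r2: exp(m) + (2)·1 = 0 ⇒ exp(m) = -2
  r3: exp(i) + (1)·1 = 0 ⇒ exp(i) = -1
Π_3 = ΔT^-1 · ℓ^-2 · m^-2 · i^-1 · X1

["-1", "-2", "-2", "-1", "0", "0", "1", "0"]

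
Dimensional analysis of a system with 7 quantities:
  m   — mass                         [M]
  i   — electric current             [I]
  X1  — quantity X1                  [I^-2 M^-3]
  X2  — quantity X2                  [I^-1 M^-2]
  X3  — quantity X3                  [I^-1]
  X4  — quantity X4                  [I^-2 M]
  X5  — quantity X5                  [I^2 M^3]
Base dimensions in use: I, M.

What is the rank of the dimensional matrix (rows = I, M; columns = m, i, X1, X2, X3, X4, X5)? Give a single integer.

Dimensional matrix (I×M by m×i×X1×X2×X3×X4×X5):
  I: [ 0  1 -2 -1 -1 -2  2]
  M: [ 1  0 -3 -2  0  1  3]
Row reduction gives pivot columns m,i; rank = 2

2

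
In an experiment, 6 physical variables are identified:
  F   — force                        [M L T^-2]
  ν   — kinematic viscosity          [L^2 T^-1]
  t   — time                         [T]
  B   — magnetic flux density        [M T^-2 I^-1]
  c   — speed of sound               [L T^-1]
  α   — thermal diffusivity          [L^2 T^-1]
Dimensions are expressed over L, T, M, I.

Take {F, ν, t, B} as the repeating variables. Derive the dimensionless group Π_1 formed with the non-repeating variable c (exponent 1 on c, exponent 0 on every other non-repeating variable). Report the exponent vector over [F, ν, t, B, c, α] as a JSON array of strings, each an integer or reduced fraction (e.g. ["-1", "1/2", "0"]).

Write exponents as rows L,T,M,I / cols F,ν,t,B,c,α:
  L: [ 1  2  0  0  1  2]
  T: [-2 -1  1 -2 -1 -1]
  M: [ 1  0  0  1  0  0]
  I: [ 0  0  0 -1  0  0]
Echelon form has 4 nonzero rows (pivots: F,ν,t,B)
Pivot set = {F,ν,t,B}, free = {c,α}
RREF:
  r0: [   1    0    0    0    0    0]
  r1: [   0    1    0    0  1/2    1]
  r2: [   0    0    1    0 -1/2    0]
  r3: [   0    0    0    1    0    0]
Fix exponent of c at 1, α at 0; solve each RREF row for its pivot's exponent:
  r0: exp(F) + (0)·1 = 0 ⇒ exp(F) = 0
  r1: exp(ν) + (1/2)·1 = 0 ⇒ exp(ν) = -1/2
  r2: exp(t) + (-1/2)·1 = 0 ⇒ exp(t) = 1/2
  r3: exp(B) + (0)·1 = 0 ⇒ exp(B) = 0
Π_1 = ν^(-1/2) · t^(1/2) · c

["0", "-1/2", "1/2", "0", "1", "0"]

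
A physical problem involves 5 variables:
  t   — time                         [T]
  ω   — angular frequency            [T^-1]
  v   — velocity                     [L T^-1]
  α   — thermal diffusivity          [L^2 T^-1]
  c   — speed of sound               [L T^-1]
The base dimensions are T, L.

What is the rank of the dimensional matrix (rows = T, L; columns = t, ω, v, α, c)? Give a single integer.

Write exponents as rows T,L / cols t,ω,v,α,c:
  T: [ 1 -1 -1 -1 -1]
  L: [ 0  0  1  2  1]
Row reduction gives pivot columns t,v; rank = 2

2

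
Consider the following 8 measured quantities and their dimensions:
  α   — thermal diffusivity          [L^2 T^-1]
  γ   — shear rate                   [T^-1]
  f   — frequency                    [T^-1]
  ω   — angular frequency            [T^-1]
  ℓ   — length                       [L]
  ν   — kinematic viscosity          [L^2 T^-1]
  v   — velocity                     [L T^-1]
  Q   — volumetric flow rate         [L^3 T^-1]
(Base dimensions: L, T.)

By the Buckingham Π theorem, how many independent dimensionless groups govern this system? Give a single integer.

6

Dimensional matrix (L×T by α×γ×f×ω×ℓ×ν×v×Q):
  L: [ 2  0  0  0  1  2  1  3]
  T: [-1 -1 -1 -1  0 -1 -1 -1]
Echelon form has 2 nonzero rows (pivots: α,γ)
n=8, r=2 ⇒ 6 dimensionless groups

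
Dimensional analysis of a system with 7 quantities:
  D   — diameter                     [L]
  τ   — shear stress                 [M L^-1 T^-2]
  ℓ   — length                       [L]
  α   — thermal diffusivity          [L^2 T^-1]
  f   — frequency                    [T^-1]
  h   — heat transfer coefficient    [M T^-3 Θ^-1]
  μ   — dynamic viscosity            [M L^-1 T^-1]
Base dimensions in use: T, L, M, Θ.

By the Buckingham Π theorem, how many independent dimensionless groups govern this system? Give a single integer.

Dimensional matrix (T×L×M×Θ by D×τ×ℓ×α×f×h×μ):
  T: [ 0 -2  0 -1 -1 -3 -1]
  L: [ 1 -1  1  2  0  0 -1]
  M: [ 0  1  0  0  0  1  1]
  Θ: [ 0  0  0  0  0 -1  0]
Row reduction gives pivot columns D,τ,α,h; rank = 4
Π count = n − r = 7 − 4 = 3

3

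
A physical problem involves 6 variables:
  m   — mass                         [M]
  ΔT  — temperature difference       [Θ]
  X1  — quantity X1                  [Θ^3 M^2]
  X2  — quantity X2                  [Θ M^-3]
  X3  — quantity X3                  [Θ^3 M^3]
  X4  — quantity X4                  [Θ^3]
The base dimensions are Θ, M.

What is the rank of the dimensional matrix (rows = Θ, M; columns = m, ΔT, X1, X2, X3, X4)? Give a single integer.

2

Write exponents as rows Θ,M / cols m,ΔT,X1,X2,X3,X4:
  Θ: [ 0  1  3  1  3  3]
  M: [ 1  0  2 -3  3  0]
RREF → pivots at {m,ΔT} ⇒ r = 2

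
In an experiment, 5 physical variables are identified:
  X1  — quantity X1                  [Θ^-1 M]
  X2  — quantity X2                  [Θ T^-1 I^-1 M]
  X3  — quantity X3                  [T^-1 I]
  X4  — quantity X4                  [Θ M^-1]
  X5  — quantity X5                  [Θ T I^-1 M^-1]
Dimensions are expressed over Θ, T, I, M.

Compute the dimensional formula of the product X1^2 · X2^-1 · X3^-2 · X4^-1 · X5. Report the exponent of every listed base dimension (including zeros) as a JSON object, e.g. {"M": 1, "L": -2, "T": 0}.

Dimensional matrix (Θ×T×I×M by X1×X2×X3×X4×X5):
  Θ: [-1  1  0  1  1]
  T: [ 0 -1 -1  0  1]
  I: [ 0 -1  1  0 -1]
  M: [ 1  1  0 -1 -1]
  [Θ]: (2)·-1+(-1)·1+(-2)·0+(-1)·1+(1)·1 = -3
  [T]: (2)·0+(-1)·-1+(-2)·-1+(-1)·0+(1)·1 = 4
  [I]: (2)·0+(-1)·-1+(-2)·1+(-1)·0+(1)·-1 = -2
  [M]: (2)·1+(-1)·1+(-2)·0+(-1)·-1+(1)·-1 = 1
⇒ Θ^-3 T^4 I^-2 M

{"Θ": -3, "T": 4, "I": -2, "M": 1}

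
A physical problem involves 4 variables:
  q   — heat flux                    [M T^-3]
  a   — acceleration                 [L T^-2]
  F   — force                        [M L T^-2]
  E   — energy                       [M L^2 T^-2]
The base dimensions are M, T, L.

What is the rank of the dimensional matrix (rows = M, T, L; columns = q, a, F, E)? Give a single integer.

Exponent matrix [M,T,L] × [q,a,F,E]:
  M: [ 1  0  1  1]
  T: [-3 -2 -2 -2]
  L: [ 0  1  1  2]
Row reduction gives pivot columns q,a,F; rank = 3

3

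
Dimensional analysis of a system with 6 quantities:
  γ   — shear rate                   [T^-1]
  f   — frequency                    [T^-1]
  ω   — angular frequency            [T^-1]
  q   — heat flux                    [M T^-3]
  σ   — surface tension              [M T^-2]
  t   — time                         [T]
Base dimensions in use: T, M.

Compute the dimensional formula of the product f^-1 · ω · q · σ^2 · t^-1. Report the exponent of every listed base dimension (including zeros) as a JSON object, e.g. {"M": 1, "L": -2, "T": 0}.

Write exponents as rows T,M / cols γ,f,ω,q,σ,t:
  T: [-1 -1 -1 -3 -2  1]
  M: [ 0  0  0  1  1  0]
  [T]: (-1)·-1+(1)·-1+(1)·-3+(2)·-2+(-1)·1 = -8
  [M]: (-1)·0+(1)·0+(1)·1+(2)·1+(-1)·0 = 3
⇒ T^-8 M^3

{"T": -8, "M": 3}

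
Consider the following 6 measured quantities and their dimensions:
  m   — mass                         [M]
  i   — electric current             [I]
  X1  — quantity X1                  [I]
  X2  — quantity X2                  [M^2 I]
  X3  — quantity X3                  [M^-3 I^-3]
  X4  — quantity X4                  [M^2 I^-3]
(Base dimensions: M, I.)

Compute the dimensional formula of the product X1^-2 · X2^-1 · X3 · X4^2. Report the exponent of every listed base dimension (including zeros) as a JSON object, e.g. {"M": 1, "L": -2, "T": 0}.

{"M": -1, "I": -12}

Exponent matrix [M,I] × [m,i,X1,X2,X3,X4]:
  M: [ 1  0  0  2 -3  2]
  I: [ 0  1  1  1 -3 -3]
  [M]: (-2)·0+(-1)·2+(1)·-3+(2)·2 = -1
  [I]: (-2)·1+(-1)·1+(1)·-3+(2)·-3 = -12
⇒ M^-1 I^-12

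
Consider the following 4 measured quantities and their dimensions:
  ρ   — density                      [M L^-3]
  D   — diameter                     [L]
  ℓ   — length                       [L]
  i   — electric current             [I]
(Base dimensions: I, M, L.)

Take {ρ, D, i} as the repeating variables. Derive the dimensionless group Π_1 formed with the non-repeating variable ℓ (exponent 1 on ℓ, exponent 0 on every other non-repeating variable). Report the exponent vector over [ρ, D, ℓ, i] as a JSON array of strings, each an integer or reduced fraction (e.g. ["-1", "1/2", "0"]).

Exponent matrix [I,M,L] × [ρ,D,ℓ,i]:
  I: [ 0  0  0  1]
  M: [ 1  0  0  0]
  L: [-3  1  1  0]
Echelon form has 3 nonzero rows (pivots: ρ,D,i)
Repeat: ρ,D,i; free: ℓ
RREF:
  r0: [   1    0    0    0]
  r1: [   0    1    1    0]
  r2: [   0    0    0    1]
Fix exponent of ℓ at 1; solve each RREF row for its pivot's exponent:
  r0: exp(ρ) + (0)·1 = 0 ⇒ exp(ρ) = 0
  r1: exp(D) + (1)·1 = 0 ⇒ exp(D) = -1
  r2: exp(i) + (0)·1 = 0 ⇒ exp(i) = 0
Π_1 = D^-1 · ℓ

["0", "-1", "1", "0"]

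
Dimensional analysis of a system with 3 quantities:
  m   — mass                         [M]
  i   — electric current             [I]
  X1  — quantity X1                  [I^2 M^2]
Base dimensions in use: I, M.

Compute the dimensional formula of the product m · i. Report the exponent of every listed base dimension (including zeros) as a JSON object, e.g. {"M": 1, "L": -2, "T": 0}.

{"I": 1, "M": 1}

Dimensional matrix (I×M by m×i×X1):
  I: [ 0  1  2]
  M: [ 1  0  2]
  [I]: (1)·0+(1)·1 = 1
  [M]: (1)·1+(1)·0 = 1
⇒ I M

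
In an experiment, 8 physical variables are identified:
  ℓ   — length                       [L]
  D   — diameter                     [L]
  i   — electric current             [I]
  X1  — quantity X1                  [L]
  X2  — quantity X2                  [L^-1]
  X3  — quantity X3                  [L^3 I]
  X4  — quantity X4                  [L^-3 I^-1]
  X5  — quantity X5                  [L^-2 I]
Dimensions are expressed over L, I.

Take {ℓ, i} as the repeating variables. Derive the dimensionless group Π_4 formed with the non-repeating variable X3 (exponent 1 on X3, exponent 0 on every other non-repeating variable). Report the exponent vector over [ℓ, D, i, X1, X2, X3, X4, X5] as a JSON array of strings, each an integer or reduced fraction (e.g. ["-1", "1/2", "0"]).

Exponent matrix [L,I] × [ℓ,D,i,X1,X2,X3,X4,X5]:
  L: [ 1  1  0  1 -1  3 -3 -2]
  I: [ 0  0  1  0  0  1 -1  1]
Echelon form has 2 nonzero rows (pivots: ℓ,i)
Pivot set = {ℓ,i}, free = {D,X1,X2,X3,X4,X5}
RREF:
  r0: [   1    1    0    1   -1    3   -3   -2]
  r1: [   0    0    1    0    0    1   -1    1]
Fix exponent of X3 at 1, D at 0, X1 at 0, X2 at 0, X4 at 0, X5 at 0; solve each RREF row for its pivot's exponent:
  r0: exp(ℓ) + (3)·1 = 0 ⇒ exp(ℓ) = -3
  r1: exp(i) + (1)·1 = 0 ⇒ exp(i) = -1
Π_4 = ℓ^-3 · i^-1 · X3

["-3", "0", "-1", "0", "0", "1", "0", "0"]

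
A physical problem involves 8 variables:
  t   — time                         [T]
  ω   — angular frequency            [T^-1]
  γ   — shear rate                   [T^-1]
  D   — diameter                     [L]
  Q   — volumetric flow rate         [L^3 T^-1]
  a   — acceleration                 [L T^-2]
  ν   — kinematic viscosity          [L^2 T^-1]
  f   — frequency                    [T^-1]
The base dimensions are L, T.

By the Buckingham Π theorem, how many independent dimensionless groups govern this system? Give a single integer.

6

Exponent matrix [L,T] × [t,ω,γ,D,Q,a,ν,f]:
  L: [ 0  0  0  1  3  1  2  0]
  T: [ 1 -1 -1  0 -1 -2 -1 -1]
RREF → pivots at {t,D} ⇒ r = 2
8 vars − rank 2 = 6 Π groups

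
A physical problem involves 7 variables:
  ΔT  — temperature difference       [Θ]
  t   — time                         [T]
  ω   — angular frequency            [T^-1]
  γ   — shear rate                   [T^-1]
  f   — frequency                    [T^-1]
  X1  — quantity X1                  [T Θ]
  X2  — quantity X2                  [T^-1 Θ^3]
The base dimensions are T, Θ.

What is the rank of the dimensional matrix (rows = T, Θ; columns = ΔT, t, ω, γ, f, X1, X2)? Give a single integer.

2

Dimensional matrix (T×Θ by ΔT×t×ω×γ×f×X1×X2):
  T: [ 0  1 -1 -1 -1  1 -1]
  Θ: [ 1  0  0  0  0  1  3]
RREF → pivots at {ΔT,t} ⇒ r = 2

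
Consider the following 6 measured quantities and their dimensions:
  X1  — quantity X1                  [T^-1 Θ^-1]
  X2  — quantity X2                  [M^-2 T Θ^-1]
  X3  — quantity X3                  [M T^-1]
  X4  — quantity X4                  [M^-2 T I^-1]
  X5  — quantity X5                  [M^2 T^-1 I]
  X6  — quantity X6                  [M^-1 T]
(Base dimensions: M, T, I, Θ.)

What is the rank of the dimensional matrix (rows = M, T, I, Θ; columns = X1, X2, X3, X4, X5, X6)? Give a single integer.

Dimensional matrix (M×T×I×Θ by X1×X2×X3×X4×X5×X6):
  M: [ 0 -2  1 -2  2 -1]
  T: [-1  1 -1  1 -1  1]
  I: [ 0  0  0 -1  1  0]
  Θ: [-1 -1  0  0  0  0]
RREF → pivots at {X1,X2,X4} ⇒ r = 3

3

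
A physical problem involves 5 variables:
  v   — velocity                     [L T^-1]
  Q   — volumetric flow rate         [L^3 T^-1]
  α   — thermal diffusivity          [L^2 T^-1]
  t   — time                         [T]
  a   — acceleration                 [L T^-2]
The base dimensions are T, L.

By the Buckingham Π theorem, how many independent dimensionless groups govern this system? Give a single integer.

Write exponents as rows T,L / cols v,Q,α,t,a:
  T: [-1 -1 -1  1 -2]
  L: [ 1  3  2  0  1]
Echelon form has 2 nonzero rows (pivots: v,Q)
Π count = n − r = 5 − 2 = 3

3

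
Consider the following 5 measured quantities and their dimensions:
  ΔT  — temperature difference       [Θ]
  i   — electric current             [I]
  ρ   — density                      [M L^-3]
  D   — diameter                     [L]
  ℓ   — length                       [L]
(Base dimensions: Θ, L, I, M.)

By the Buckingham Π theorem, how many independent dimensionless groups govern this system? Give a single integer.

1

Write exponents as rows Θ,L,I,M / cols ΔT,i,ρ,D,ℓ:
  Θ: [ 1  0  0  0  0]
  L: [ 0  0 -3  1  1]
  I: [ 0  1  0  0  0]
  M: [ 0  0  1  0  0]
RREF → pivots at {ΔT,i,ρ,D} ⇒ r = 4
n=5, r=4 ⇒ 1 dimensionless group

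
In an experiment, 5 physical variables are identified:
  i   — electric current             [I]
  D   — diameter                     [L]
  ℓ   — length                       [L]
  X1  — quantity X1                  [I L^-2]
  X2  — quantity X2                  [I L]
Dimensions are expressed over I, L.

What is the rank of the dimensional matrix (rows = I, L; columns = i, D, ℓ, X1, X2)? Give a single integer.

Write exponents as rows I,L / cols i,D,ℓ,X1,X2:
  I: [ 1  0  0  1  1]
  L: [ 0  1  1 -2  1]
RREF → pivots at {i,D} ⇒ r = 2

2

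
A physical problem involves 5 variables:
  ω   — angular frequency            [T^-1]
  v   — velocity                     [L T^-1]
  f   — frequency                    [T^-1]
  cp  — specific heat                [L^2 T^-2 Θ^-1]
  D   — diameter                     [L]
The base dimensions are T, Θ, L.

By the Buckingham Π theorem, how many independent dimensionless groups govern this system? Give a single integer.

2

Write exponents as rows T,Θ,L / cols ω,v,f,cp,D:
  T: [-1 -1 -1 -2  0]
  Θ: [ 0  0  0 -1  0]
  L: [ 0  1  0  2  1]
Row reduction gives pivot columns ω,v,cp; rank = 3
n=5, r=3 ⇒ 2 dimensionless groups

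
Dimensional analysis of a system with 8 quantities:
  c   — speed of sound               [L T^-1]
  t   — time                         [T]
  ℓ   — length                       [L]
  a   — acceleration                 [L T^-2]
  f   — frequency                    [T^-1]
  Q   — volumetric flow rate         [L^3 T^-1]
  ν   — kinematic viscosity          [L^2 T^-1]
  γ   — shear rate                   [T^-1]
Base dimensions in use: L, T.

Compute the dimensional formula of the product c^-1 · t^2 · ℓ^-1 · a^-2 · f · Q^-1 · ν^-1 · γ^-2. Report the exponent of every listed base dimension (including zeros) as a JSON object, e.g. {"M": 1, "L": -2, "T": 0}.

{"L": -9, "T": 10}

Exponent matrix [L,T] × [c,t,ℓ,a,f,Q,ν,γ]:
  L: [ 1  0  1  1  0  3  2  0]
  T: [-1  1  0 -2 -1 -1 -1 -1]
  [L]: (-1)·1+(2)·0+(-1)·1+(-2)·1+(1)·0+(-1)·3+(-1)·2+(-2)·0 = -9
  [T]: (-1)·-1+(2)·1+(-1)·0+(-2)·-2+(1)·-1+(-1)·-1+(-1)·-1+(-2)·-1 = 10
⇒ L^-9 T^10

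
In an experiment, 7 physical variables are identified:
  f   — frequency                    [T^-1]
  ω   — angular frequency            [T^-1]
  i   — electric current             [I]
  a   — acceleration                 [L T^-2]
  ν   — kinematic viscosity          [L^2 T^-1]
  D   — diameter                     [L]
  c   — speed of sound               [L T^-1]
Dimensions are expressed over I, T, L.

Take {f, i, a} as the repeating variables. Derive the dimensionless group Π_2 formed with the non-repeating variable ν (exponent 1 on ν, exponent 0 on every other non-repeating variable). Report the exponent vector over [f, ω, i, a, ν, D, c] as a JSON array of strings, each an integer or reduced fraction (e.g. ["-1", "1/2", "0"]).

Write exponents as rows I,T,L / cols f,ω,i,a,ν,D,c:
  I: [ 0  0  1  0  0  0  0]
  T: [-1 -1  0 -2 -1  0 -1]
  L: [ 0  0  0  1  2  1  1]
RREF → pivots at {f,i,a} ⇒ r = 3
Repeat: f,i,a; free: ω,ν,D,c
RREF:
  r0: [   1    1    0    0   -3   -2   -1]
  r1: [   0    0    1    0    0    0    0]
  r2: [   0    0    0    1    2    1    1]
Fix exponent of ν at 1, ω at 0, D at 0, c at 0; solve each RREF row for its pivot's exponent:
  r0: exp(f) + (-3)·1 = 0 ⇒ exp(f) = 3
  r1: exp(i) + (0)·1 = 0 ⇒ exp(i) = 0
  r2: exp(a) + (2)·1 = 0 ⇒ exp(a) = -2
Π_2 = f^3 · a^-2 · ν

["3", "0", "0", "-2", "1", "0", "0"]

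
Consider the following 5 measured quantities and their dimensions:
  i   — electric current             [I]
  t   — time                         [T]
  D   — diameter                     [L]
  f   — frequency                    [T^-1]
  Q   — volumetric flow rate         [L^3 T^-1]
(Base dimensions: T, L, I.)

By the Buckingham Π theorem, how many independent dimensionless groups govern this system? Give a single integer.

2

Dimensional matrix (T×L×I by i×t×D×f×Q):
  T: [ 0  1  0 -1 -1]
  L: [ 0  0  1  0  3]
  I: [ 1  0  0  0  0]
Row reduction gives pivot columns i,t,D; rank = 3
5 vars − rank 3 = 2 Π groups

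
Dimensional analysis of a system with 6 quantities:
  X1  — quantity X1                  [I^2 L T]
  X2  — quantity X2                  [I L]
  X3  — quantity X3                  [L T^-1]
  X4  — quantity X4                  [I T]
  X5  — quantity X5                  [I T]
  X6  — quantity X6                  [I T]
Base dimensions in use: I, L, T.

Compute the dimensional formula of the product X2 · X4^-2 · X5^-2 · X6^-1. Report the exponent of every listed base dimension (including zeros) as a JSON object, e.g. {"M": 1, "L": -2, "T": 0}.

{"I": -4, "L": 1, "T": -5}

Exponent matrix [I,L,T] × [X1,X2,X3,X4,X5,X6]:
  I: [ 2  1  0  1  1  1]
  L: [ 1  1  1  0  0  0]
  T: [ 1  0 -1  1  1  1]
  [I]: (1)·1+(-2)·1+(-2)·1+(-1)·1 = -4
  [L]: (1)·1+(-2)·0+(-2)·0+(-1)·0 = 1
  [T]: (1)·0+(-2)·1+(-2)·1+(-1)·1 = -5
⇒ I^-4 L T^-5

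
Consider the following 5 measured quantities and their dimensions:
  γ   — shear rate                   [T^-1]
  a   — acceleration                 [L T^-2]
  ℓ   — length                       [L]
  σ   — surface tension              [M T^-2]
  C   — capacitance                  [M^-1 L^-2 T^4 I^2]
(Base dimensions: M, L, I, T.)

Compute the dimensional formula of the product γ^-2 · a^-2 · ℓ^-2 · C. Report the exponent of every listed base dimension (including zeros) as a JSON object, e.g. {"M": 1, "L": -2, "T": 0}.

Dimensional matrix (M×L×I×T by γ×a×ℓ×σ×C):
  M: [ 0  0  0  1 -1]
  L: [ 0  1  1  0 -2]
  I: [ 0  0  0  0  2]
  T: [-1 -2  0 -2  4]
  [M]: (-2)·0+(-2)·0+(-2)·0+(1)·-1 = -1
  [L]: (-2)·0+(-2)·1+(-2)·1+(1)·-2 = -6
  [I]: (-2)·0+(-2)·0+(-2)·0+(1)·2 = 2
  [T]: (-2)·-1+(-2)·-2+(-2)·0+(1)·4 = 10
⇒ M^-1 L^-6 I^2 T^10

{"M": -1, "L": -6, "I": 2, "T": 10}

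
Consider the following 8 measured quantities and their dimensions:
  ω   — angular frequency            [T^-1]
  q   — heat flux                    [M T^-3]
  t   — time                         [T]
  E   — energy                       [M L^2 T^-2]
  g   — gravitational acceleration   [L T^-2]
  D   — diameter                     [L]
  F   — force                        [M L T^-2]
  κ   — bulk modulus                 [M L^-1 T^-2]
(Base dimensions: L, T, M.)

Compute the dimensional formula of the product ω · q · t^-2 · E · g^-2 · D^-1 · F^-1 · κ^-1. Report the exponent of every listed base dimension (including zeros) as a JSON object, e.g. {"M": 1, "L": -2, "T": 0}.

Write exponents as rows L,T,M / cols ω,q,t,E,g,D,F,κ:
  L: [ 0  0  0  2  1  1  1 -1]
  T: [-1 -3  1 -2 -2  0 -2 -2]
  M: [ 0  1  0  1  0  0  1  1]
  [L]: (1)·0+(1)·0+(-2)·0+(1)·2+(-2)·1+(-1)·1+(-1)·1+(-1)·-1 = -1
  [T]: (1)·-1+(1)·-3+(-2)·1+(1)·-2+(-2)·-2+(-1)·0+(-1)·-2+(-1)·-2 = 0
  [M]: (1)·0+(1)·1+(-2)·0+(1)·1+(-2)·0+(-1)·0+(-1)·1+(-1)·1 = 0
⇒ L^-1

{"L": -1, "T": 0, "M": 0}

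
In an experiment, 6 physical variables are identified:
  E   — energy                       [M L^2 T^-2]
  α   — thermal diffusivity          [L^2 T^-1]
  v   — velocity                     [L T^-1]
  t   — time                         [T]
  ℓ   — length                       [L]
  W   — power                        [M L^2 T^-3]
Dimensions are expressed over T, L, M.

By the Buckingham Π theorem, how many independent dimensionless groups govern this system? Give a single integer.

Dimensional matrix (T×L×M by E×α×v×t×ℓ×W):
  T: [-2 -1 -1  1  0 -3]
  L: [ 2  2  1  0  1  2]
  M: [ 1  0  0  0  0  1]
Row reduction gives pivot columns E,α,v; rank = 3
6 vars − rank 3 = 3 Π groups

3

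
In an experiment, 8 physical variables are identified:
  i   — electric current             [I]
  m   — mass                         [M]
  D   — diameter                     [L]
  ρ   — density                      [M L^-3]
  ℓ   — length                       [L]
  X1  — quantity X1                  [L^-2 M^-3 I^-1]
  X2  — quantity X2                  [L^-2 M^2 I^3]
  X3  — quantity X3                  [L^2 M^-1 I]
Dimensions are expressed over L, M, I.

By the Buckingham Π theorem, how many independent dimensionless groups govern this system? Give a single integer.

5

Dimensional matrix (L×M×I by i×m×D×ρ×ℓ×X1×X2×X3):
  L: [ 0  0  1 -3  1 -2 -2  2]
  M: [ 0  1  0  1  0 -3  2 -1]
  I: [ 1  0  0  0  0 -1  3  1]
RREF → pivots at {i,m,D} ⇒ r = 3
n=8, r=3 ⇒ 5 dimensionless groups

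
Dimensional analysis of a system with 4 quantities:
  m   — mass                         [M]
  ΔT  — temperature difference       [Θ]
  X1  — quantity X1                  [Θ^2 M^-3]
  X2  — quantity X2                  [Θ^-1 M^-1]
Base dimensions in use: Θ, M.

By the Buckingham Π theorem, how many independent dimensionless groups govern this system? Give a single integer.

Dimensional matrix (Θ×M by m×ΔT×X1×X2):
  Θ: [ 0  1  2 -1]
  M: [ 1  0 -3 -1]
Row reduction gives pivot columns m,ΔT; rank = 2
4 vars − rank 2 = 2 Π groups

2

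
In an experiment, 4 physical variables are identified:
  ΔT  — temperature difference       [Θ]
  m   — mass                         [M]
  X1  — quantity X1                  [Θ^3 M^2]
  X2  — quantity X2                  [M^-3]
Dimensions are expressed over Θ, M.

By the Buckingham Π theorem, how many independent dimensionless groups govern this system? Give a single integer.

Exponent matrix [Θ,M] × [ΔT,m,X1,X2]:
  Θ: [ 1  0  3  0]
  M: [ 0  1  2 -3]
Echelon form has 2 nonzero rows (pivots: ΔT,m)
Π count = n − r = 4 − 2 = 2

2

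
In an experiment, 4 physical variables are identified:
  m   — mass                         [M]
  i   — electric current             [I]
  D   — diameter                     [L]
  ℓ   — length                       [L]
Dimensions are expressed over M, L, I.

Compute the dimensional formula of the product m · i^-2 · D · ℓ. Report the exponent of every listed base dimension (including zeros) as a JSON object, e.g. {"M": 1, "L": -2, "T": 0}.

Write exponents as rows M,L,I / cols m,i,D,ℓ:
  M: [ 1  0  0  0]
  L: [ 0  0  1  1]
  I: [ 0  1  0  0]
  [M]: (1)·1+(-2)·0+(1)·0+(1)·0 = 1
  [L]: (1)·0+(-2)·0+(1)·1+(1)·1 = 2
  [I]: (1)·0+(-2)·1+(1)·0+(1)·0 = -2
⇒ M L^2 I^-2

{"M": 1, "L": 2, "I": -2}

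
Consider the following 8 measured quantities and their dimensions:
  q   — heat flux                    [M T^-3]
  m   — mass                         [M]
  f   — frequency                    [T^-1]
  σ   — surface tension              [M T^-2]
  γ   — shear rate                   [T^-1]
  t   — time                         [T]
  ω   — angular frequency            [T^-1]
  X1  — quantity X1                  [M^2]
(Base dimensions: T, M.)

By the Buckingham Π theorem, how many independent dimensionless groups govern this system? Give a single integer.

6

Write exponents as rows T,M / cols q,m,f,σ,γ,t,ω,X1:
  T: [-3  0 -1 -2 -1  1 -1  0]
  M: [ 1  1  0  1  0  0  0  2]
Row reduction gives pivot columns q,m; rank = 2
8 vars − rank 2 = 6 Π groups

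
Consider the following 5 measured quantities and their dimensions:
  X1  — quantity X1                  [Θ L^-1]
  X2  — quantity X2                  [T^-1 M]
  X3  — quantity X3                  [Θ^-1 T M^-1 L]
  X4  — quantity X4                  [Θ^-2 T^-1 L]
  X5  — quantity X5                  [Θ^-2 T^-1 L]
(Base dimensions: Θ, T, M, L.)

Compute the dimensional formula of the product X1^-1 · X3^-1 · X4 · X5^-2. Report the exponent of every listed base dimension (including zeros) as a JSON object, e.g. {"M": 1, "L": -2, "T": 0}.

Dimensional matrix (Θ×T×M×L by X1×X2×X3×X4×X5):
  Θ: [ 1  0 -1 -2 -2]
  T: [ 0 -1  1 -1 -1]
  M: [ 0  1 -1  0  0]
  L: [-1  0  1  1  1]
  [Θ]: (-1)·1+(-1)·-1+(1)·-2+(-2)·-2 = 2
  [T]: (-1)·0+(-1)·1+(1)·-1+(-2)·-1 = 0
  [M]: (-1)·0+(-1)·-1+(1)·0+(-2)·0 = 1
  [L]: (-1)·-1+(-1)·1+(1)·1+(-2)·1 = -1
⇒ Θ^2 M L^-1

{"Θ": 2, "T": 0, "M": 1, "L": -1}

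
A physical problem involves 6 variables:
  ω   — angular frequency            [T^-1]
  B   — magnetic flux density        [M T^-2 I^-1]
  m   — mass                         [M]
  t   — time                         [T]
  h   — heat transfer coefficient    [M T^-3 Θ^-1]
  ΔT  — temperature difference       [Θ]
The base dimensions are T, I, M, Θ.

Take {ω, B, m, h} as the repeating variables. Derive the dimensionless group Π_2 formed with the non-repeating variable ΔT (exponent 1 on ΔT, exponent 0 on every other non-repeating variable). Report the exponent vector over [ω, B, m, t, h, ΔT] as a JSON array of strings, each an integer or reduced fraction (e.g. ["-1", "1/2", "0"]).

Exponent matrix [T,I,M,Θ] × [ω,B,m,t,h,ΔT]:
  T: [-1 -2  0  1 -3  0]
  I: [ 0 -1  0  0  0  0]
  M: [ 0  1  1  0  1  0]
  Θ: [ 0  0  0  0 -1  1]
Row reduction gives pivot columns ω,B,m,h; rank = 4
Repeat: ω,B,m,h; free: t,ΔT
RREF:
  r0: [   1    0    0   -1    0    3]
  r1: [   0    1    0    0    0    0]
  r2: [   0    0    1    0    0    1]
  r3: [   0    0    0    0    1   -1]
Fix exponent of ΔT at 1, t at 0; solve each RREF row for its pivot's exponent:
  r0: exp(ω) + (3)·1 = 0 ⇒ exp(ω) = -3
  r1: exp(B) + (0)·1 = 0 ⇒ exp(B) = 0
  r2: exp(m) + (1)·1 = 0 ⇒ exp(m) = -1
  r3: exp(h) + (-1)·1 = 0 ⇒ exp(h) = 1
Π_2 = ω^-3 · m^-1 · h · ΔT

["-3", "0", "-1", "0", "1", "1"]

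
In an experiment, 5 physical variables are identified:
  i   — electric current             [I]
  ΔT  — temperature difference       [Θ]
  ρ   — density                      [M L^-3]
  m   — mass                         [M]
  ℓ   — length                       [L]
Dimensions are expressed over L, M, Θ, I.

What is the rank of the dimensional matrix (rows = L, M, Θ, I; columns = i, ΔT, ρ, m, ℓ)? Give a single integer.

4

Dimensional matrix (L×M×Θ×I by i×ΔT×ρ×m×ℓ):
  L: [ 0  0 -3  0  1]
  M: [ 0  0  1  1  0]
  Θ: [ 0  1  0  0  0]
  I: [ 1  0  0  0  0]
RREF → pivots at {i,ΔT,ρ,m} ⇒ r = 4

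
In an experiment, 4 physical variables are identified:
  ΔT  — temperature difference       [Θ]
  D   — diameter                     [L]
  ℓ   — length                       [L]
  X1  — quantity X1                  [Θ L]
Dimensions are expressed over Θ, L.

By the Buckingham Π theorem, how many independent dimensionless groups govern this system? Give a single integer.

Exponent matrix [Θ,L] × [ΔT,D,ℓ,X1]:
  Θ: [ 1  0  0  1]
  L: [ 0  1  1  1]
Echelon form has 2 nonzero rows (pivots: ΔT,D)
n=4, r=2 ⇒ 2 dimensionless groups

2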